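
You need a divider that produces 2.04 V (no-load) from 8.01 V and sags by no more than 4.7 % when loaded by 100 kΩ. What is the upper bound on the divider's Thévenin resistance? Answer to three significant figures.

R_th ≤ 4.93 kΩ

Loading drop = R_th/(R_th + R_L) ≤ 0.0470, so R_th ≤ R_L · ε/(1−ε) = 100 kΩ × 0.0470/0.9530 = 4.93 kΩ.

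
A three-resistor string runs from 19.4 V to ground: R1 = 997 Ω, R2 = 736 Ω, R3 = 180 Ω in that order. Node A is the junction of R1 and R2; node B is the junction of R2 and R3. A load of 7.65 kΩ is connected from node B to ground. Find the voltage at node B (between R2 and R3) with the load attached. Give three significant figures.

V ≈ 1.79 V

At node B, R3 is in parallel with the load: R3‖R_L = 175.9 Ω.
Below node A the resistance is R2 + (R3‖R_L) = 911.9 Ω, so V_A = 19.4 × 911.9/1909 = 9.267 V.
Then V_B = V_A × (R3‖R_L)/(R2 + R3‖R_L) = 9.267 × 175.9/911.9 = 1.79 V.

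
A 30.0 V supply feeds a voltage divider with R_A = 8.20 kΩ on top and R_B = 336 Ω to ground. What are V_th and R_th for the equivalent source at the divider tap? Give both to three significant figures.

V_th is the open-circuit tap voltage: 30.0 × 336/(8200 + 336) = 1.18 V.
With the supply zeroed, R_A and R_B appear in parallel from the tap: R_th = R_A‖R_B = (8200 × 336)/8536 = 323 Ω.

V_th = 1.18 V, R_th = 323 Ω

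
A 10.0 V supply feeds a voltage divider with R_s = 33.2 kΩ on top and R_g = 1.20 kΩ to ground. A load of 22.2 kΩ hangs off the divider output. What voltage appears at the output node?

V_out ≈ 0.332 V

The load sits in parallel with R_g: R_g‖R_L = (1.20 × 22.2) / (1.20 + 22.2) = 1.138 kΩ.
V_out = 10.0 × 1.138 / (33.2 + 1.138) = 10.0 × 1.138/34.34 = 0.332 V.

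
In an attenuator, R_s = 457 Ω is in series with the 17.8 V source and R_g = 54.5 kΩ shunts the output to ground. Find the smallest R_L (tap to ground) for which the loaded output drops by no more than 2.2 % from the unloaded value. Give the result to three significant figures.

Output resistance R_th = R_s‖R_g = (457 × 54500)/54960 = 453.2 Ω.
The fractional drop is R_th/(R_th + R_L); requiring this ≤ 0.0220 gives R_L ≥ R_th(1/0.0220 − 1) = 453.2 × 44.45 = 20.1 kΩ.

R_L(min) ≈ 20.1 kΩ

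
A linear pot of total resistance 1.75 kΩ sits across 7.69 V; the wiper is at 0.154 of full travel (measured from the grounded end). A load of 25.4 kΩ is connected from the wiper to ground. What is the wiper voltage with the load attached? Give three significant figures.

V ≈ 1.17 V

The wiper splits the pot into (1−α)R = 1480 Ω above and αR = 269.5 Ω below.
Lower section ‖ load = 266.7 Ω.
V_wiper = 7.69 × 266.7/(1480 + 266.7) = 1.17 V.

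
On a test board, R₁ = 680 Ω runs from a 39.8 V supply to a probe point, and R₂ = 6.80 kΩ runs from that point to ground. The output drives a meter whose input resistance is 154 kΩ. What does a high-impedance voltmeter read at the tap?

The load sits in parallel with R₂: R₂‖R_L = (6800 × 154000) / (6800 + 154000) = 6512 Ω.
V_out = 39.8 × 6512 / (680 + 6512) = 39.8 × 6512/7192 = 36.0 V.

V_out ≈ 36.0 V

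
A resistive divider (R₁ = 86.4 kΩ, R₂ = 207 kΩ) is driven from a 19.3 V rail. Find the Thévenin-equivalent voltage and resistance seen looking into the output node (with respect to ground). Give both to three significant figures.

V_th is the open-circuit tap voltage: 19.3 × 207/(86.4 + 207) = 13.6 V.
With the supply zeroed, R₁ and R₂ appear in parallel from the tap: R_th = R₁‖R₂ = (86.4 × 207)/293.4 = 61.0 kΩ.

V_th = 13.6 V, R_th = 61.0 kΩ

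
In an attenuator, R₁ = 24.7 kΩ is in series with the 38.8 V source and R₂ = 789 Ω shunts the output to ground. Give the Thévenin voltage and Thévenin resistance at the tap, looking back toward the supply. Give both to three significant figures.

V_th = 1.20 V, R_th = 765 Ω

V_th is the open-circuit tap voltage: 38.8 × 789/(24700 + 789) = 1.20 V.
With the supply zeroed, R₁ and R₂ appear in parallel from the tap: R_th = R₁‖R₂ = (24700 × 789)/25490 = 765 Ω.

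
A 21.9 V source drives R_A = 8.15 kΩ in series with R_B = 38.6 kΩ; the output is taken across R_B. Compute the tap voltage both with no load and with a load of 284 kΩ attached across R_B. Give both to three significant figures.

Unloaded: 18.1 V; loaded: 17.7 V

Open-circuit: V = 21.9 × 38.6/(8.15 + 38.6) = 18.1 V.
With the load, R_B becomes R_B‖R_L = 33.98 kΩ, so V = 21.9 × 33.98/42.13 = 17.7 V.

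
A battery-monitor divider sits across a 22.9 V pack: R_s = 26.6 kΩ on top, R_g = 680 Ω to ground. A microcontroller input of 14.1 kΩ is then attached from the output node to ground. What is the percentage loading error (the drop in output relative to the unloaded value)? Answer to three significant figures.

The divider's output (Thévenin) resistance is R_s‖R_g = 663.0 Ω.
Fractional drop under load = R_th/(R_th + R_L) = 663.0 / (663.0 + 14100) = 0.04491.
So the output falls by 4.49 %.

4.49 %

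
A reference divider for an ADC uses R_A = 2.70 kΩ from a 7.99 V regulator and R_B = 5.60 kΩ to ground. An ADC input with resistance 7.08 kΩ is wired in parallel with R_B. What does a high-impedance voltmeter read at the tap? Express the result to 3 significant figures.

The load sits in parallel with R_B: R_B‖R_L = (5.60 × 7.08) / (5.60 + 7.08) = 3.127 kΩ.
V_out = 7.99 × 3.127 / (2.70 + 3.127) = 7.99 × 3.127/5.827 = 4.29 V.
(Unloaded it would have been 5.39 V.)

V_out ≈ 4.29 V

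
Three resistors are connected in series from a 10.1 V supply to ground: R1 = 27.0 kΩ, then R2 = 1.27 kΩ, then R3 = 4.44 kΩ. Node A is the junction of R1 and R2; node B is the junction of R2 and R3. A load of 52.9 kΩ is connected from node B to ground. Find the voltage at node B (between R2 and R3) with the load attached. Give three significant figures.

V ≈ 1.28 V

At node B, R3 is in parallel with the load: R3‖R_L = 4.096 kΩ.
Below node A the resistance is R2 + (R3‖R_L) = 5.366 kΩ, so V_A = 10.1 × 5.366/32.37 = 1.675 V.
Then V_B = V_A × (R3‖R_L)/(R2 + R3‖R_L) = 1.675 × 4.096/5.366 = 1.28 V.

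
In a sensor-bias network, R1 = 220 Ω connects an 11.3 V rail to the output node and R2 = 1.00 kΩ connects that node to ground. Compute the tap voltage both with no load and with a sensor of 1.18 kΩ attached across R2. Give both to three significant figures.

Open-circuit: V = 11.3 × 1000/(220 + 1000) = 9.26 V.
With the load, R2 becomes R2‖R_L = 541.3 Ω, so V = 11.3 × 541.3/761.3 = 8.03 V.

Unloaded: 9.26 V; loaded: 8.03 V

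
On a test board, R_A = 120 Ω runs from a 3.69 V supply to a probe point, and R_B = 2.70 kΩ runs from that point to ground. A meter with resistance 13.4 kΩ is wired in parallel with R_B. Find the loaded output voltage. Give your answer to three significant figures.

The load sits in parallel with R_B: R_B‖R_L = (2700 × 13400) / (2700 + 13400) = 2247 Ω.
V_out = 3.69 × 2247 / (120 + 2247) = 3.69 × 2247/2367 = 3.50 V.

V_out ≈ 3.50 V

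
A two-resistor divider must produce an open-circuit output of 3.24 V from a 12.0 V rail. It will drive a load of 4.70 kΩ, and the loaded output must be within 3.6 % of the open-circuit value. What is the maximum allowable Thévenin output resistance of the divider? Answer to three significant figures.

Loading drop = R_th/(R_th + R_L) ≤ 0.0360, so R_th ≤ R_L · ε/(1−ε) = 4.70 kΩ × 0.0360/0.9640 = 176 Ω.

R_th ≤ 176 Ω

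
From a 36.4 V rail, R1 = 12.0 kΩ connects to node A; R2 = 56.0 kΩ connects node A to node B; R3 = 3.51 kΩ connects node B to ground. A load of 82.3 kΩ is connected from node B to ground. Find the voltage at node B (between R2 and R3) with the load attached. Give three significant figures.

At node B, R3 is in parallel with the load: R3‖R_L = 3.366 kΩ.
Below node A the resistance is R2 + (R3‖R_L) = 59.37 kΩ, so V_A = 36.4 × 59.37/71.37 = 30.28 V.
Then V_B = V_A × (R3‖R_L)/(R2 + R3‖R_L) = 30.28 × 3.366/59.37 = 1.72 V.

V ≈ 1.72 V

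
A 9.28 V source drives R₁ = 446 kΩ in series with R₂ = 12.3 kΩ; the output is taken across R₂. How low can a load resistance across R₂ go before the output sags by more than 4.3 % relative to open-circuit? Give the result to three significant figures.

Output resistance R_th = R₁‖R₂ = (446 × 12.3)/458.3 = 11.97 kΩ.
The fractional drop is R_th/(R_th + R_L); requiring this ≤ 0.0430 gives R_L ≥ R_th(1/0.0430 − 1) = 11.97 × 22.26 = 266 kΩ.

R_L(min) ≈ 266 kΩ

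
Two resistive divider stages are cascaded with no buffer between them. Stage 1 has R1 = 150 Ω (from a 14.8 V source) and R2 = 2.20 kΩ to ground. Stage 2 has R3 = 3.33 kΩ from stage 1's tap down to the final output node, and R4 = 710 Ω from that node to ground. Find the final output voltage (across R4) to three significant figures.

Stage 2 presents R3+R4 = 4040 Ω as a load on stage 1's tap.
Stage 1's lower leg becomes R2‖(R3+R4) = 1424 Ω, so V_mid = 14.8 × 1424/1574 = 13.39 V.
Stage 2 is itself unloaded: V_out = V_mid × R4/(R3+R4) = 13.39 × 710/4040 = 2.35 V.

V_out ≈ 2.35 V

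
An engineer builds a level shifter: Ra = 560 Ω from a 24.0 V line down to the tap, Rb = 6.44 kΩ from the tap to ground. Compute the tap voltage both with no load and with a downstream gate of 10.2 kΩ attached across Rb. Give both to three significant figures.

Open-circuit: V = 24.0 × 6440/(560 + 6440) = 22.1 V.
With the load, Rb becomes Rb‖R_L = 3948 Ω, so V = 24.0 × 3948/4508 = 21.0 V.

Unloaded: 22.1 V; loaded: 21.0 V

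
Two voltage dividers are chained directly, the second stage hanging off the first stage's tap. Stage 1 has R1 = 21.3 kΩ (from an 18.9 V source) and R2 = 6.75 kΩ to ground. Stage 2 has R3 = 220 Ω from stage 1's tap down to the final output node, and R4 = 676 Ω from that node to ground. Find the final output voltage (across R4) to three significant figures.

V_out ≈ 0.511 V

Stage 2 presents R3+R4 = 896.0 Ω as a load on stage 1's tap.
Stage 1's lower leg becomes R2‖(R3+R4) = 791.0 Ω, so V_mid = 18.9 × 791.0/22090 = 0.6767 V.
Stage 2 is itself unloaded: V_out = V_mid × R4/(R3+R4) = 0.6767 × 676/896.0 = 0.511 V.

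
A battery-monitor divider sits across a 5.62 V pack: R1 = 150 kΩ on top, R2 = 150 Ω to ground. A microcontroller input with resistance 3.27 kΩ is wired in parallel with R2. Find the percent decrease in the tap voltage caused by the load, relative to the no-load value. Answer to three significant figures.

4.38 %

The divider's output (Thévenin) resistance is R1‖R2 = 149.9 Ω.
Fractional drop under load = R_th/(R_th + R_L) = 149.9 / (149.9 + 3270) = 0.04382.
So the output falls by 4.38 %.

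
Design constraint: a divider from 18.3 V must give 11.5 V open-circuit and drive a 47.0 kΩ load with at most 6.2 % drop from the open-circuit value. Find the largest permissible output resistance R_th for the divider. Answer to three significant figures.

Loading drop = R_th/(R_th + R_L) ≤ 0.0620, so R_th ≤ R_L · ε/(1−ε) = 47.0 kΩ × 0.0620/0.9380 = 3.11 kΩ.
(Any R1, R2 with R2/(R1+R2) = 0.628 and R1‖R2 ≤ 3.11 kΩ will meet the spec.)

R_th ≤ 3.11 kΩ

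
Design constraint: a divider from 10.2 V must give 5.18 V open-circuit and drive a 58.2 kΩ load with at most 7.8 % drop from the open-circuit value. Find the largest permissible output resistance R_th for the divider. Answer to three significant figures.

Loading drop = R_th/(R_th + R_L) ≤ 0.0780, so R_th ≤ R_L · ε/(1−ε) = 58.2 kΩ × 0.0780/0.9220 = 4.92 kΩ.

R_th ≤ 4.92 kΩ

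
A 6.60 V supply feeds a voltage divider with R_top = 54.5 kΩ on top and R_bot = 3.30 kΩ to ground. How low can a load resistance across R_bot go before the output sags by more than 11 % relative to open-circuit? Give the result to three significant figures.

R_L(min) ≈ 25.2 kΩ

Output resistance R_th = R_top‖R_bot = (54.5 × 3.30)/57.80 = 3.112 kΩ.
The fractional drop is R_th/(R_th + R_L); requiring this ≤ 0.110 gives R_L ≥ R_th(1/0.110 − 1) = 3.112 × 8.091 = 25.2 kΩ.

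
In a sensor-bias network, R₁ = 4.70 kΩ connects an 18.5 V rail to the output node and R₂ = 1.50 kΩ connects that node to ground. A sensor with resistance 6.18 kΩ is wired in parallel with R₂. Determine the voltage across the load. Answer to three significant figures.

The load sits in parallel with R₂: R₂‖R_L = (1.50 × 6.18) / (1.50 + 6.18) = 1.207 kΩ.
V_out = 18.5 × 1.207 / (4.70 + 1.207) = 18.5 × 1.207/5.907 = 3.78 V.
(Unloaded it would have been 4.48 V.)

V_out ≈ 3.78 V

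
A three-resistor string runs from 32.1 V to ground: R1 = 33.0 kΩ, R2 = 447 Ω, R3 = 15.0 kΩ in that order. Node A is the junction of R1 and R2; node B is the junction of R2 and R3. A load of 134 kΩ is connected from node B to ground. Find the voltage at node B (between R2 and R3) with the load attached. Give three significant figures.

At node B, R3 is in parallel with the load: R3‖R_L = 13490 Ω.
Below node A the resistance is R2 + (R3‖R_L) = 13940 Ω, so V_A = 32.1 × 13940/46940 = 9.531 V.
Then V_B = V_A × (R3‖R_L)/(R2 + R3‖R_L) = 9.531 × 13490/13940 = 9.23 V.

V ≈ 9.23 V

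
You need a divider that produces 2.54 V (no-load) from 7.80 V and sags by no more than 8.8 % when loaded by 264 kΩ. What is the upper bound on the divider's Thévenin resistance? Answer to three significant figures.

Loading drop = R_th/(R_th + R_L) ≤ 0.0880, so R_th ≤ R_L · ε/(1−ε) = 264 kΩ × 0.0880/0.9120 = 25.5 kΩ.

R_th ≤ 25.5 kΩ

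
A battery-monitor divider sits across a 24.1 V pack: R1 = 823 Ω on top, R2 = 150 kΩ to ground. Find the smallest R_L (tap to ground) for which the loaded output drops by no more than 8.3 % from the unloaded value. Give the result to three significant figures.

Output resistance R_th = R1‖R2 = (823 × 150000)/150800 = 818.5 Ω.
The fractional drop is R_th/(R_th + R_L); requiring this ≤ 0.0830 gives R_L ≥ R_th(1/0.0830 − 1) = 818.5 × 11.05 = 9.04 kΩ.

R_L(min) ≈ 9.04 kΩ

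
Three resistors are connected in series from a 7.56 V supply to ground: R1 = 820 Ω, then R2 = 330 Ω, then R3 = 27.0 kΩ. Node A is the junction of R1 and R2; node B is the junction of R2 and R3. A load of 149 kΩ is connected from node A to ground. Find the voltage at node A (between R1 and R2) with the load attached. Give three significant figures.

Below node A the series string R2+R3 = 27330 Ω sits in parallel with the 149000 Ω load: 23090 Ω.
V_A = 7.56 × 23090/(820 + 23090) = 7.30 V.

V ≈ 7.30 V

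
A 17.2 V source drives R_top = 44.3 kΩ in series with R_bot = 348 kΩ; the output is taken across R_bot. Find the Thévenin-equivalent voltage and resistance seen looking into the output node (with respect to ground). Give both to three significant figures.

V_th = 15.3 V, R_th = 39.3 kΩ

V_th is the open-circuit tap voltage: 17.2 × 348/(44.3 + 348) = 15.3 V.
With the supply zeroed, R_top and R_bot appear in parallel from the tap: R_th = R_top‖R_bot = (44.3 × 348)/392.3 = 39.3 kΩ.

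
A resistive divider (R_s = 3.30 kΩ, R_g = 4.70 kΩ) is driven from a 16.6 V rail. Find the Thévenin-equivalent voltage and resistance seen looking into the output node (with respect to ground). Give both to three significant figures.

V_th = 9.75 V, R_th = 1.94 kΩ

V_th is the open-circuit tap voltage: 16.6 × 4.70/(3.30 + 4.70) = 9.75 V.
With the supply zeroed, R_s and R_g appear in parallel from the tap: R_th = R_s‖R_g = (3.30 × 4.70)/8.000 = 1.94 kΩ.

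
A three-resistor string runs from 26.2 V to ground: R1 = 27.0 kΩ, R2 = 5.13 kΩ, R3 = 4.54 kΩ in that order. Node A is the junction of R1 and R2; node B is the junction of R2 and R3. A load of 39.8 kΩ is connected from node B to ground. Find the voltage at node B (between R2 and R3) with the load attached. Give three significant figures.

At node B, R3 is in parallel with the load: R3‖R_L = 4.075 kΩ.
Below node A the resistance is R2 + (R3‖R_L) = 9.205 kΩ, so V_A = 26.2 × 9.205/36.21 = 6.661 V.
Then V_B = V_A × (R3‖R_L)/(R2 + R3‖R_L) = 6.661 × 4.075/9.205 = 2.95 V.

V ≈ 2.95 V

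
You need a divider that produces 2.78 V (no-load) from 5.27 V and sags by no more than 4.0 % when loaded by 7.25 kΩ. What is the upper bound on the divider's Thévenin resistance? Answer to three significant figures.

R_th ≤ 302 Ω

Loading drop = R_th/(R_th + R_L) ≤ 0.0400, so R_th ≤ R_L · ε/(1−ε) = 7.25 kΩ × 0.0400/0.9600 = 302 Ω.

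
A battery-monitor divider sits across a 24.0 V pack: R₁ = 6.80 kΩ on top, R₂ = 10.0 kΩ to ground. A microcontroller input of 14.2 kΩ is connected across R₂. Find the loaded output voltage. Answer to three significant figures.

The load sits in parallel with R₂: R₂‖R_L = (10.0 × 14.2) / (10.0 + 14.2) = 5.868 kΩ.
V_out = 24.0 × 5.868 / (6.80 + 5.868) = 24.0 × 5.868/12.67 = 11.1 V.

V_out ≈ 11.1 V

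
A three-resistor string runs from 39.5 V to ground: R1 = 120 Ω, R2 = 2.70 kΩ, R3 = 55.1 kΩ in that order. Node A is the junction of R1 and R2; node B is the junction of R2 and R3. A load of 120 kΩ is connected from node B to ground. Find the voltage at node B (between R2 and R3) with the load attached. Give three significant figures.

V ≈ 36.8 V

At node B, R3 is in parallel with the load: R3‖R_L = 37760 Ω.
Below node A the resistance is R2 + (R3‖R_L) = 40460 Ω, so V_A = 39.5 × 40460/40580 = 39.38 V.
Then V_B = V_A × (R3‖R_L)/(R2 + R3‖R_L) = 39.38 × 37760/40460 = 36.8 V.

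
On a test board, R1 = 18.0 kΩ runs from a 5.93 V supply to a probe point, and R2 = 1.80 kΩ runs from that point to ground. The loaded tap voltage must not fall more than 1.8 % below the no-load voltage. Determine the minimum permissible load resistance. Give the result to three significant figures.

R_L(min) ≈ 89.3 kΩ

Output resistance R_th = R1‖R2 = (18.0 × 1.80)/19.80 = 1.636 kΩ.
The fractional drop is R_th/(R_th + R_L); requiring this ≤ 0.0180 gives R_L ≥ R_th(1/0.0180 − 1) = 1.636 × 54.56 = 89.3 kΩ.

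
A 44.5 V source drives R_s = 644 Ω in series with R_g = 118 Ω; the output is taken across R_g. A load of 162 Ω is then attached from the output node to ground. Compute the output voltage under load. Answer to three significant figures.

The load sits in parallel with R_g: R_g‖R_L = (118 × 162) / (118 + 162) = 68.27 Ω.
V_out = 44.5 × 68.27 / (644 + 68.27) = 44.5 × 68.27/712.3 = 4.27 V.
(Unloaded it would have been 6.89 V.)

V_out ≈ 4.27 V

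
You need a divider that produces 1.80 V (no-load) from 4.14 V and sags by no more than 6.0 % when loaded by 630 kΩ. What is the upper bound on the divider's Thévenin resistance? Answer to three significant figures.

Loading drop = R_th/(R_th + R_L) ≤ 0.0600, so R_th ≤ R_L · ε/(1−ε) = 630 kΩ × 0.0600/0.9400 = 40.2 kΩ.

R_th ≤ 40.2 kΩ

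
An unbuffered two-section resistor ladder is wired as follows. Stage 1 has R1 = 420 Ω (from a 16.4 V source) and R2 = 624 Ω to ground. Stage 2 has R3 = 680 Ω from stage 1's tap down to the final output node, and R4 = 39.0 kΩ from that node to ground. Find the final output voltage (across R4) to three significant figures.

Stage 2 presents R3+R4 = 39680 Ω as a load on stage 1's tap.
Stage 1's lower leg becomes R2‖(R3+R4) = 614.3 Ω, so V_mid = 16.4 × 614.3/1034 = 9.741 V.
Stage 2 is itself unloaded: V_out = V_mid × R4/(R3+R4) = 9.741 × 39000/39680 = 9.57 V.

V_out ≈ 9.57 V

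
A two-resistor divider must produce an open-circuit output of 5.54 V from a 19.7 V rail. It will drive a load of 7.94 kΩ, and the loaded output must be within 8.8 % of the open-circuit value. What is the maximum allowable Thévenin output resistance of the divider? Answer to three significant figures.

R_th ≤ 766 Ω

Loading drop = R_th/(R_th + R_L) ≤ 0.0880, so R_th ≤ R_L · ε/(1−ε) = 7.94 kΩ × 0.0880/0.9120 = 766 Ω.
(Any R1, R2 with R2/(R1+R2) = 0.281 and R1‖R2 ≤ 766 Ω will meet the spec.)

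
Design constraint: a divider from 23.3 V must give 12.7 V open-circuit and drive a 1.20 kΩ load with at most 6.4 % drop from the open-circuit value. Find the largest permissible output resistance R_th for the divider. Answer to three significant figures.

Loading drop = R_th/(R_th + R_L) ≤ 0.0640, so R_th ≤ R_L · ε/(1−ε) = 1.20 kΩ × 0.0640/0.9360 = 82.1 Ω.

R_th ≤ 82.1 Ω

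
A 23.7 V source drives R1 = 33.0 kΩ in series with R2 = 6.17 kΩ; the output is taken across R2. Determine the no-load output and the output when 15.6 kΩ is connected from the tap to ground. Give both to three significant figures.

Unloaded: 3.73 V; loaded: 2.80 V

Open-circuit: V = 23.7 × 6.17/(33.0 + 6.17) = 3.73 V.
With the load, R2 becomes R2‖R_L = 4.421 kΩ, so V = 23.7 × 4.421/37.42 = 2.80 V.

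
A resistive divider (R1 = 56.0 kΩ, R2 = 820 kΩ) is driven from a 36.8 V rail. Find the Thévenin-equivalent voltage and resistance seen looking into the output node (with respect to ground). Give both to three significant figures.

V_th = 34.4 V, R_th = 52.4 kΩ

V_th is the open-circuit tap voltage: 36.8 × 820/(56.0 + 820) = 34.4 V.
With the supply zeroed, R1 and R2 appear in parallel from the tap: R_th = R1‖R2 = (56.0 × 820)/876.0 = 52.4 kΩ.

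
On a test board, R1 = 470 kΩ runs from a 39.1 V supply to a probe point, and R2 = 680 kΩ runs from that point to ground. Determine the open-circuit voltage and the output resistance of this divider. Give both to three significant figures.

V_th is the open-circuit tap voltage: 39.1 × 680/(470 + 680) = 23.1 V.
With the supply zeroed, R1 and R2 appear in parallel from the tap: R_th = R1‖R2 = (470 × 680)/1150 = 278 kΩ.

V_th = 23.1 V, R_th = 278 kΩ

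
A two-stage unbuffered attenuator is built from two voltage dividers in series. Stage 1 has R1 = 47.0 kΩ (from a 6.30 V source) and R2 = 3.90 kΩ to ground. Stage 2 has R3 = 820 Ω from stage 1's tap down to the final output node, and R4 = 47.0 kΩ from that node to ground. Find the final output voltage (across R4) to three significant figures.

V_out ≈ 0.441 V

Stage 2 presents R3+R4 = 47820 Ω as a load on stage 1's tap.
Stage 1's lower leg becomes R2‖(R3+R4) = 3606 Ω, so V_mid = 6.30 × 3606/50610 = 0.4489 V.
Stage 2 is itself unloaded: V_out = V_mid × R4/(R3+R4) = 0.4489 × 47000/47820 = 0.441 V.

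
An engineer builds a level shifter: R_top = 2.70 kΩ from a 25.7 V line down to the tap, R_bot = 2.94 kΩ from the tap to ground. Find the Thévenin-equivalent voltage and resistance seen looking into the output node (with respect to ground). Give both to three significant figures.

V_th is the open-circuit tap voltage: 25.7 × 2.94/(2.70 + 2.94) = 13.4 V.
With the supply zeroed, R_top and R_bot appear in parallel from the tap: R_th = R_top‖R_bot = (2.70 × 2.94)/5.640 = 1.41 kΩ.

V_th = 13.4 V, R_th = 1.41 kΩ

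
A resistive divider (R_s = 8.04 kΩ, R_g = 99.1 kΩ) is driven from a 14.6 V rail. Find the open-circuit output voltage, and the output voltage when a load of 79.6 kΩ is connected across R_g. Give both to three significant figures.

Unloaded: 13.5 V; loaded: 12.4 V

Open-circuit: V = 14.6 × 99.1/(8.04 + 99.1) = 13.5 V.
With the load, R_g becomes R_g‖R_L = 44.14 kΩ, so V = 14.6 × 44.14/52.18 = 12.4 V.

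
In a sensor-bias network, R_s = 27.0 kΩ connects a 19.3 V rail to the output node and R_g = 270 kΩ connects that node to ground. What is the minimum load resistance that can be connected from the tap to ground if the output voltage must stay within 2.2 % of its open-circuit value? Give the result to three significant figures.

R_L(min) ≈ 1.09 MΩ

Output resistance R_th = R_s‖R_g = (27.0 × 270)/297.0 = 24.55 kΩ.
The fractional drop is R_th/(R_th + R_L); requiring this ≤ 0.0220 gives R_L ≥ R_th(1/0.0220 − 1) = 24.55 × 44.45 = 1.09 MΩ.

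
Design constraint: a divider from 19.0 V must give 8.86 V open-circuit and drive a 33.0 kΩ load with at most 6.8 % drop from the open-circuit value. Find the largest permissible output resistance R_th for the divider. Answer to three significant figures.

Loading drop = R_th/(R_th + R_L) ≤ 0.0680, so R_th ≤ R_L · ε/(1−ε) = 33.0 kΩ × 0.0680/0.9320 = 2.41 kΩ.
(Any R1, R2 with R2/(R1+R2) = 0.466 and R1‖R2 ≤ 2.41 kΩ will meet the spec.)

R_th ≤ 2.41 kΩ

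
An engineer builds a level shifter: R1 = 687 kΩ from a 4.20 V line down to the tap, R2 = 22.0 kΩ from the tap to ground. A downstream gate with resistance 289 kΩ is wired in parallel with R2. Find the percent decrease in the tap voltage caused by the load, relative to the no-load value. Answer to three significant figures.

6.87 %

The divider's output (Thévenin) resistance is R1‖R2 = 21.32 kΩ.
Fractional drop under load = R_th/(R_th + R_L) = 21.32 / (21.32 + 289) = 0.06870.
So the output falls by 6.87 %.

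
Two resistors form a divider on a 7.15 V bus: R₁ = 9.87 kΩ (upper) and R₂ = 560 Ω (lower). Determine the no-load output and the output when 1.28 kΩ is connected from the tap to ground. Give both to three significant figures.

Open-circuit: V = 7.15 × 560/(9870 + 560) = 0.384 V.
With the load, R₂ becomes R₂‖R_L = 389.6 Ω, so V = 7.15 × 389.6/10260 = 0.271 V.

Unloaded: 0.384 V; loaded: 0.271 V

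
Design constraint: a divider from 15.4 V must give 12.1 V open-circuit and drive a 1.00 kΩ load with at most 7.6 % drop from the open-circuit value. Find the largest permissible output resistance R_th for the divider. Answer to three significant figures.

R_th ≤ 82.3 Ω

Loading drop = R_th/(R_th + R_L) ≤ 0.0760, so R_th ≤ R_L · ε/(1−ε) = 1.00 kΩ × 0.0760/0.9240 = 82.3 Ω.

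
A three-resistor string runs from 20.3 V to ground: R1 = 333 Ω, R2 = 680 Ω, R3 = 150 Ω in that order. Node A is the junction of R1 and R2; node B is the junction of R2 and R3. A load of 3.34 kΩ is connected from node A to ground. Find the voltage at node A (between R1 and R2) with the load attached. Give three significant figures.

V ≈ 13.5 V

Below node A the series string R2+R3 = 830.0 Ω sits in parallel with the 3340 Ω load: 664.8 Ω.
V_A = 20.3 × 664.8/(333 + 664.8) = 13.5 V.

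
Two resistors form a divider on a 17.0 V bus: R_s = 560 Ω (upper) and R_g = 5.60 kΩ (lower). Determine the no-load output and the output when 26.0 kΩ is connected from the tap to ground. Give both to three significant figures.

Unloaded: 15.5 V; loaded: 15.2 V

Open-circuit: V = 17.0 × 5600/(560 + 5600) = 15.5 V.
With the load, R_g becomes R_g‖R_L = 4608 Ω, so V = 17.0 × 4608/5168 = 15.2 V.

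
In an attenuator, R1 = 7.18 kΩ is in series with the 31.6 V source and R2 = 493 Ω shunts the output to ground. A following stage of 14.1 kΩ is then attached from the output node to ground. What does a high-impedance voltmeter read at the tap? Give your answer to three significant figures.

The load sits in parallel with R2: R2‖R_L = (493 × 14100) / (493 + 14100) = 476.3 Ω.
V_out = 31.6 × 476.3 / (7180 + 476.3) = 31.6 × 476.3/7656 = 1.97 V.
(Unloaded it would have been 2.03 V.)

V_out ≈ 1.97 V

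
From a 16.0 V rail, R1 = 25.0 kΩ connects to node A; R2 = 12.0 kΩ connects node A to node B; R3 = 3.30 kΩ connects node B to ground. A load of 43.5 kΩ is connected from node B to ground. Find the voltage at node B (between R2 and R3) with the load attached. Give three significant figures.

V ≈ 1.22 V

At node B, R3 is in parallel with the load: R3‖R_L = 3.067 kΩ.
Below node A the resistance is R2 + (R3‖R_L) = 15.07 kΩ, so V_A = 16.0 × 15.07/40.07 = 6.017 V.
Then V_B = V_A × (R3‖R_L)/(R2 + R3‖R_L) = 6.017 × 3.067/15.07 = 1.22 V.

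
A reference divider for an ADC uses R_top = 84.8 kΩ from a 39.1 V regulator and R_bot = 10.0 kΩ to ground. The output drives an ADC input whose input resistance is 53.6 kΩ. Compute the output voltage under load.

The load sits in parallel with R_bot: R_bot‖R_L = (10.0 × 53.6) / (10.0 + 53.6) = 8.428 kΩ.
V_out = 39.1 × 8.428 / (84.8 + 8.428) = 39.1 × 8.428/93.23 = 3.53 V.

V_out ≈ 3.53 V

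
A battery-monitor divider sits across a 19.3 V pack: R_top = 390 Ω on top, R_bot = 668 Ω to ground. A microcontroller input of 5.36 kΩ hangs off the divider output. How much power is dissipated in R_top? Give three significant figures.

P ≈ 150 mW

Total resistance from the source is R_top + (R_bot‖R_L) = 984.0 Ω, so I = 19.3/984.0 Ω = 19.61 mA.
P = I²·R_top = (19.61 mA)² × 390 Ω = 150 mW.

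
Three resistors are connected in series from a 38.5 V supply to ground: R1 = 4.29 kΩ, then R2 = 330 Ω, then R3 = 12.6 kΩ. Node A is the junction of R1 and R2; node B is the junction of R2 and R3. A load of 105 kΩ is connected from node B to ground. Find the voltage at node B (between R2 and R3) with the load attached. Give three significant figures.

At node B, R3 is in parallel with the load: R3‖R_L = 11250 Ω.
Below node A the resistance is R2 + (R3‖R_L) = 11580 Ω, so V_A = 38.5 × 11580/15870 = 28.09 V.
Then V_B = V_A × (R3‖R_L)/(R2 + R3‖R_L) = 28.09 × 11250/11580 = 27.3 V.

V ≈ 27.3 V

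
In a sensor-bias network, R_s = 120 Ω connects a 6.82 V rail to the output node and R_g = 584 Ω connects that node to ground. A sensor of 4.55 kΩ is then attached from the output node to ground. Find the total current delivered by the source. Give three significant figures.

R_g‖R_L = 517.6 Ω, so the source sees R_s + R_g‖R_L = 637.6 Ω.
I = 6.82 V / 637.6 Ω = 10.7 mA.

I ≈ 10.7 mA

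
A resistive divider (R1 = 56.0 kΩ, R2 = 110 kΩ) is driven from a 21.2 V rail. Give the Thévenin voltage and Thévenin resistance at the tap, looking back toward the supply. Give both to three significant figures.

V_th is the open-circuit tap voltage: 21.2 × 110/(56.0 + 110) = 14.0 V.
With the supply zeroed, R1 and R2 appear in parallel from the tap: R_th = R1‖R2 = (56.0 × 110)/166.0 = 37.1 kΩ.

V_th = 14.0 V, R_th = 37.1 kΩ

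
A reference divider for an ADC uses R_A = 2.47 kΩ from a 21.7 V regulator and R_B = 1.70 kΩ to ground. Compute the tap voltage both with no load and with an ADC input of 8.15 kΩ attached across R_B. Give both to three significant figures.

Unloaded: 8.85 V; loaded: 7.87 V

Open-circuit: V = 21.7 × 1.70/(2.47 + 1.70) = 8.85 V.
With the load, R_B becomes R_B‖R_L = 1.407 kΩ, so V = 21.7 × 1.407/3.877 = 7.87 V.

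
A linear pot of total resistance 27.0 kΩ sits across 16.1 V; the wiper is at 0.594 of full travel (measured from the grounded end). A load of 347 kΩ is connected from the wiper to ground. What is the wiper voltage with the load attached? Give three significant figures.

V ≈ 9.39 V

The wiper splits the pot into (1−α)R = 10.96 kΩ above and αR = 16.04 kΩ below.
Lower section ‖ load = 15.33 kΩ.
V_wiper = 16.1 × 15.33/(10.96 + 15.33) = 9.39 V.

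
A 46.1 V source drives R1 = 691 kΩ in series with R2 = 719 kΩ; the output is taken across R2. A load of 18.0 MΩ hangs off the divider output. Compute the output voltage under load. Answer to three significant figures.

The load sits in parallel with R2: R2‖R_L = (719 × 18000) / (719 + 18000) = 691.4 kΩ.
V_out = 46.1 × 691.4 / (691 + 691.4) = 46.1 × 691.4/1382 = 23.1 V.
(Unloaded it would have been 23.5 V.)

V_out ≈ 23.1 V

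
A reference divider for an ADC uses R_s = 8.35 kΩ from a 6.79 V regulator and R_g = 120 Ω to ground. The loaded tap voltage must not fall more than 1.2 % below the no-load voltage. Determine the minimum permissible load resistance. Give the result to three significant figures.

R_L(min) ≈ 9.74 kΩ

Output resistance R_th = R_s‖R_g = (8350 × 120)/8470 = 118.3 Ω.
The fractional drop is R_th/(R_th + R_L); requiring this ≤ 0.0120 gives R_L ≥ R_th(1/0.0120 − 1) = 118.3 × 82.33 = 9.74 kΩ.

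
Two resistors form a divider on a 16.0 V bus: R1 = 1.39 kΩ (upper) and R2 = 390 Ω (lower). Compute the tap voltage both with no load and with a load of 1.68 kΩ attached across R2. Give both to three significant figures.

Open-circuit: V = 16.0 × 390/(1390 + 390) = 3.51 V.
With the load, R2 becomes R2‖R_L = 316.5 Ω, so V = 16.0 × 316.5/1707 = 2.97 V.

Unloaded: 3.51 V; loaded: 2.97 V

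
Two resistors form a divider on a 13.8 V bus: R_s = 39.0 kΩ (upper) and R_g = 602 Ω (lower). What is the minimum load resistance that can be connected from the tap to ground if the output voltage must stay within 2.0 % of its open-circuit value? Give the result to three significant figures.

R_L(min) ≈ 29.0 kΩ

Output resistance R_th = R_s‖R_g = (39000 × 602)/39600 = 592.8 Ω.
The fractional drop is R_th/(R_th + R_L); requiring this ≤ 0.0200 gives R_L ≥ R_th(1/0.0200 − 1) = 592.8 × 49.00 = 29.0 kΩ.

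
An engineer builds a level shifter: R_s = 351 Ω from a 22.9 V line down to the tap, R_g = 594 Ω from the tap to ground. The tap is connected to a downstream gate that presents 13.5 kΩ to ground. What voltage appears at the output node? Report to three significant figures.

The load sits in parallel with R_g: R_g‖R_L = (594 × 13500) / (594 + 13500) = 569.0 Ω.
V_out = 22.9 × 569.0 / (351 + 569.0) = 22.9 × 569.0/920.0 = 14.2 V.

V_out ≈ 14.2 V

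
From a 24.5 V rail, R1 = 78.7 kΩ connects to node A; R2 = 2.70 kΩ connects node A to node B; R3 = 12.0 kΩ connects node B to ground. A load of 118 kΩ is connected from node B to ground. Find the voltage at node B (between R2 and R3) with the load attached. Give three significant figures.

V ≈ 2.89 V

At node B, R3 is in parallel with the load: R3‖R_L = 10.89 kΩ.
Below node A the resistance is R2 + (R3‖R_L) = 13.59 kΩ, so V_A = 24.5 × 13.59/92.29 = 3.608 V.
Then V_B = V_A × (R3‖R_L)/(R2 + R3‖R_L) = 3.608 × 10.89/13.59 = 2.89 V.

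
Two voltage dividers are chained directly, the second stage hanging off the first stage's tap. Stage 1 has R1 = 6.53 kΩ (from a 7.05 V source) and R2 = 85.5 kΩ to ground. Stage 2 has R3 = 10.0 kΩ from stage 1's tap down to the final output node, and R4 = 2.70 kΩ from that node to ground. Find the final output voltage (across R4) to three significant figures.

Stage 2 presents R3+R4 = 12.70 kΩ as a load on stage 1's tap.
Stage 1's lower leg becomes R2‖(R3+R4) = 11.06 kΩ, so V_mid = 7.05 × 11.06/17.59 = 4.432 V.
Stage 2 is itself unloaded: V_out = V_mid × R4/(R3+R4) = 4.432 × 2.70/12.70 = 0.942 V.

V_out ≈ 0.942 V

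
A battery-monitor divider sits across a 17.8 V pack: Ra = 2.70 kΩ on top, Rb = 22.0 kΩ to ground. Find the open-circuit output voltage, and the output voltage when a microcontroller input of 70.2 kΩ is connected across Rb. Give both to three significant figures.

Unloaded: 15.9 V; loaded: 15.3 V

Open-circuit: V = 17.8 × 22.0/(2.70 + 22.0) = 15.9 V.
With the load, Rb becomes Rb‖R_L = 16.75 kΩ, so V = 17.8 × 16.75/19.45 = 15.3 V.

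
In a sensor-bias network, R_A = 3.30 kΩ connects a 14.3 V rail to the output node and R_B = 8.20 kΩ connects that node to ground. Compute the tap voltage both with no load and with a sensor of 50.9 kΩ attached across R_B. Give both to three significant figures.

Open-circuit: V = 14.3 × 8.20/(3.30 + 8.20) = 10.2 V.
With the load, R_B becomes R_B‖R_L = 7.062 kΩ, so V = 14.3 × 7.062/10.36 = 9.75 V.

Unloaded: 10.2 V; loaded: 9.75 V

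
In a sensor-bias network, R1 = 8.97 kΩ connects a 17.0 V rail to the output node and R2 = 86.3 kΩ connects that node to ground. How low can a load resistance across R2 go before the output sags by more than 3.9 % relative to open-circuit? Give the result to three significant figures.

R_L(min) ≈ 200 kΩ

Output resistance R_th = R1‖R2 = (8.97 × 86.3)/95.27 = 8.125 kΩ.
The fractional drop is R_th/(R_th + R_L); requiring this ≤ 0.0390 gives R_L ≥ R_th(1/0.0390 − 1) = 8.125 × 24.64 = 200 kΩ.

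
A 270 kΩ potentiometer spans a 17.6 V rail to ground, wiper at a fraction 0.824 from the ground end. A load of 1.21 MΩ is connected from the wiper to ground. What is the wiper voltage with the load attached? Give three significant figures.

The wiper splits the pot into (1−α)R = 47.52 kΩ above and αR = 222.5 kΩ below.
Lower section ‖ load = 187.9 kΩ.
V_wiper = 17.6 × 187.9/(47.52 + 187.9) = 14.0 V.

V ≈ 14.0 V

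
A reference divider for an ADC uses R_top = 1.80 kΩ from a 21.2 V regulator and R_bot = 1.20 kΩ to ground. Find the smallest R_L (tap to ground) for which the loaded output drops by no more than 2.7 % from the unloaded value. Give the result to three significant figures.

Output resistance R_th = R_top‖R_bot = (1800 × 1200)/3000 = 720.0 Ω.
The fractional drop is R_th/(R_th + R_L); requiring this ≤ 0.0270 gives R_L ≥ R_th(1/0.0270 − 1) = 720.0 × 36.04 = 25.9 kΩ.

R_L(min) ≈ 25.9 kΩ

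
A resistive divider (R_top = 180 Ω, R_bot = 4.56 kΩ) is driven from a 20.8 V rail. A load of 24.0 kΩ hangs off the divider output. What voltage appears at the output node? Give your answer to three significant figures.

The load sits in parallel with R_bot: R_bot‖R_L = (4560 × 24000) / (4560 + 24000) = 3832 Ω.
V_out = 20.8 × 3832 / (180 + 3832) = 20.8 × 3832/4012 = 19.9 V.

V_out ≈ 19.9 V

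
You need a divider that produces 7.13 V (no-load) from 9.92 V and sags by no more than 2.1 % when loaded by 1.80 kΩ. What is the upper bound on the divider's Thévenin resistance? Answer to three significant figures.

R_th ≤ 38.6 Ω

Loading drop = R_th/(R_th + R_L) ≤ 0.0210, so R_th ≤ R_L · ε/(1−ε) = 1.80 kΩ × 0.0210/0.9790 = 38.6 Ω.
(Any R1, R2 with R2/(R1+R2) = 0.719 and R1‖R2 ≤ 38.6 Ω will meet the spec.)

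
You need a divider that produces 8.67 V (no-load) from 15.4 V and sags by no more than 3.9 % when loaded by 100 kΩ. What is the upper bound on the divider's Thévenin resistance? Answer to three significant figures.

R_th ≤ 4.06 kΩ

Loading drop = R_th/(R_th + R_L) ≤ 0.0390, so R_th ≤ R_L · ε/(1−ε) = 100 kΩ × 0.0390/0.9610 = 4.06 kΩ.
(Any R1, R2 with R2/(R1+R2) = 0.563 and R1‖R2 ≤ 4.06 kΩ will meet the spec.)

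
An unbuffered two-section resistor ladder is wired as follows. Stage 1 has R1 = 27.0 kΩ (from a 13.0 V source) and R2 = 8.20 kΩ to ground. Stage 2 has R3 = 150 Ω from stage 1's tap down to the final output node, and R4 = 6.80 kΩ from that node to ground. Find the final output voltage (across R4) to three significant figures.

Stage 2 presents R3+R4 = 6950 Ω as a load on stage 1's tap.
Stage 1's lower leg becomes R2‖(R3+R4) = 3762 Ω, so V_mid = 13.0 × 3762/30760 = 1.590 V.
Stage 2 is itself unloaded: V_out = V_mid × R4/(R3+R4) = 1.590 × 6800/6950 = 1.56 V.

V_out ≈ 1.56 V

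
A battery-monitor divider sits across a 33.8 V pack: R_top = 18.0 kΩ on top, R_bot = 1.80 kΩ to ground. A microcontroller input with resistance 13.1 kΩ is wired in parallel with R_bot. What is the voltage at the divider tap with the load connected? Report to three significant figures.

V_out ≈ 2.73 V

The load sits in parallel with R_bot: R_bot‖R_L = (1.80 × 13.1) / (1.80 + 13.1) = 1.583 kΩ.
V_out = 33.8 × 1.583 / (18.0 + 1.583) = 33.8 × 1.583/19.58 = 2.73 V.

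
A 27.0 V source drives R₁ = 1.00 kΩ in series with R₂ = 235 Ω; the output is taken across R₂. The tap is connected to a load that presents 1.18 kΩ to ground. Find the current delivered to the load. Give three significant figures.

I_L ≈ 3.75 mA

R₂‖R_L = 196.0 Ω; V_out = 27.0 × 196.0/1196 = 4.424 V.
I_L = V_out / R_L = 4.424 / 1.18 kΩ = 3.75 mA.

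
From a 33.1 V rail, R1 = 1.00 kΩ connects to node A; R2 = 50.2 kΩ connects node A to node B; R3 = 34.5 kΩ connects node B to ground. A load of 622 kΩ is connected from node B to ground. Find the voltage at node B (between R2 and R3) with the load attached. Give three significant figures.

At node B, R3 is in parallel with the load: R3‖R_L = 32.69 kΩ.
Below node A the resistance is R2 + (R3‖R_L) = 82.89 kΩ, so V_A = 33.1 × 82.89/83.89 = 32.71 V.
Then V_B = V_A × (R3‖R_L)/(R2 + R3‖R_L) = 32.71 × 32.69/82.89 = 12.9 V.

V ≈ 12.9 V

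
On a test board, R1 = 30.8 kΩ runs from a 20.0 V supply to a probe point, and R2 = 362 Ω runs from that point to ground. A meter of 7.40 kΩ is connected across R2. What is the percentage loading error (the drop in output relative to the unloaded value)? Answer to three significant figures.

4.61 %

The divider's output (Thévenin) resistance is R1‖R2 = 357.8 Ω.
Fractional drop under load = R_th/(R_th + R_L) = 357.8 / (357.8 + 7400) = 0.04612.
So the output falls by 4.61 %.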